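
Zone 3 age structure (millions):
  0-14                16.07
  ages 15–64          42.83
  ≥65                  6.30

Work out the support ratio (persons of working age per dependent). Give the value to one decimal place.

Support ratio: 1.9

Support ratio = 42.83 / (16.07 + 6.30) = 42.83 / 22.37 = 1.9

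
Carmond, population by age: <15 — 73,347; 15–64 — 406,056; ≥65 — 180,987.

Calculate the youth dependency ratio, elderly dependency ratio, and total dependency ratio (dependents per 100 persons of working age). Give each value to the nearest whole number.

Youth dependency ratio = 73,347 / 406,056 × 100 = 18
Old-age dependency ratio = 180,987 / 406,056 × 100 = 45
Total dependency ratio = (73,347 + 180,987) / 406,056 × 100 = 254,334 / 406,056 × 100 = 63

Youth dependency ratio: 18
Old-age dependency ratio: 45
Total dependency ratio: 63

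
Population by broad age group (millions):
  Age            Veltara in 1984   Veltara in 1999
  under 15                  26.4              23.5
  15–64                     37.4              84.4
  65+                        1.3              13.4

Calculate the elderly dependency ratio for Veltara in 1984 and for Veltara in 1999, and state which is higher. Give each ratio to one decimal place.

Veltara in 1984: 3.5
Veltara in 1999: 15.9
Higher: Veltara in 1999

Veltara in 1984: 1.3 / 37.4 × 100 = 3.5
Veltara in 1999: 13.4 / 84.4 × 100 = 15.9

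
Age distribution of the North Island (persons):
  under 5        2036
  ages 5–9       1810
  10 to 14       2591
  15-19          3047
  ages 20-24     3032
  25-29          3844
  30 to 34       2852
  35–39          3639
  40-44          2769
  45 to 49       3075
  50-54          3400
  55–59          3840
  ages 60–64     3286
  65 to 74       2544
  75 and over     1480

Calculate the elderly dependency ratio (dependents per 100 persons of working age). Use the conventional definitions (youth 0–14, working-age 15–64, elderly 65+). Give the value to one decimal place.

0–14: 2036 + 1810 + 2591 = 6437
15–64: 3047 + 3032 + 3844 + 2852 + 3639 + 2769 + 3075 + 3400 + 3840 + 3286 = 32784
65+: 2544 + 1480 = 4024
Old-age dependency ratio = 4024 / 32784 × 100 = 12.3

Old-age dependency ratio: 12.3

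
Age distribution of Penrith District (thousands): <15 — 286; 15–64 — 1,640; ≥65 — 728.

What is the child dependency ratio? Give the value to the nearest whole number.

Youth dependency ratio = 286 / 1,640 × 100 = 17

Youth dependency ratio: 17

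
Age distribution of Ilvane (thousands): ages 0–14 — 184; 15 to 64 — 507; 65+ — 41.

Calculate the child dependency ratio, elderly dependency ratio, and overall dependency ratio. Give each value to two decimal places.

Youth dependency ratio = 184 / 507 × 100 = 36.29
Old-age dependency ratio = 41 / 507 × 100 = 8.09
Total dependency ratio = (184 + 41) / 507 × 100 = 225 / 507 × 100 = 44.38

Youth dependency ratio: 36.29
Old-age dependency ratio: 8.09
Total dependency ratio: 44.38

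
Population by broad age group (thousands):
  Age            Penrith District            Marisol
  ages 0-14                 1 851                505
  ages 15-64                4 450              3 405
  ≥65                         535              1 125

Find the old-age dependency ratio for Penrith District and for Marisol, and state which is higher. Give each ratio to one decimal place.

Penrith District: 12.0
Marisol: 33.0
Higher: Marisol

Penrith District: 535 / 4 450 × 100 = 12.0
Marisol: 1 125 / 3 405 × 100 = 33.0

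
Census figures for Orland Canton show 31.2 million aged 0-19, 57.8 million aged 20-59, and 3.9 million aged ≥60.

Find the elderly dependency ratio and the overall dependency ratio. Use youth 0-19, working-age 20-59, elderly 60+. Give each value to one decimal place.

Old-age dependency ratio: 6.7
Total dependency ratio: 60.7

Old-age dependency ratio = 3.9 / 57.8 × 100 = 6.7
Total dependency ratio = (31.2 + 3.9) / 57.8 × 100 = 35.1 / 57.8 × 100 = 60.7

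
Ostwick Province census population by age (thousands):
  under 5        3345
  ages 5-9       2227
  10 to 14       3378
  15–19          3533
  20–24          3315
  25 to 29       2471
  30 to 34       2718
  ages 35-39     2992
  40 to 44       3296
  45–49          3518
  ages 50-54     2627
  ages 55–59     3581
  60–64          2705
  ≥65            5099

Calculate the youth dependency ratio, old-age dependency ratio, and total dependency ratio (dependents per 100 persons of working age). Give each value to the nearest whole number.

Youth dependency ratio: 29
Old-age dependency ratio: 17
Total dependency ratio: 46

0–14: 3345 + 2227 + 3378 = 8950
15–64: 3533 + 3315 + 2471 + 2718 + 2992 + 3296 + 3518 + 2627 + 3581 + 2705 = 30756
65+: 5099
Youth dependency ratio = 8950 / 30756 × 100 = 29
Old-age dependency ratio = 5099 / 30756 × 100 = 17
Total dependency ratio = (8950 + 5099) / 30756 × 100 = 14049 / 30756 × 100 = 46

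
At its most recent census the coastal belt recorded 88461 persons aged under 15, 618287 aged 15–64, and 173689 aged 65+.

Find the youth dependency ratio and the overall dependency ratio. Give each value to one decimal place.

Youth dependency ratio = 88461 / 618287 × 100 = 14.3
Total dependency ratio = (88461 + 173689) / 618287 × 100 = 262150 / 618287 × 100 = 42.4

Youth dependency ratio: 14.3
Total dependency ratio: 42.4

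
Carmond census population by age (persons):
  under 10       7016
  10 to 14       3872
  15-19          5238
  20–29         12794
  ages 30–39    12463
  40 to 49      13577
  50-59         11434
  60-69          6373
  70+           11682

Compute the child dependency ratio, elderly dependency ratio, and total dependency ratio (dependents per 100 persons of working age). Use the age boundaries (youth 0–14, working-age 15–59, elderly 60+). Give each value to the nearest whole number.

Youth dependency ratio: 20
Old-age dependency ratio: 33
Total dependency ratio: 52

0–14: 7016 + 3872 = 10888
15–59: 5238 + 12794 + 12463 + 13577 + 11434 = 55506
60+: 6373 + 11682 = 18055
Youth dependency ratio = 10888 / 55506 × 100 = 20
Old-age dependency ratio = 18055 / 55506 × 100 = 33
Total dependency ratio = (10888 + 18055) / 55506 × 100 = 28943 / 55506 × 100 = 52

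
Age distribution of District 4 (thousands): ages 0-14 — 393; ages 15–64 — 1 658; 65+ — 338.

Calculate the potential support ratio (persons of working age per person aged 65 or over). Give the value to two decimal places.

Potential support ratio: 4.91

Potential support ratio = 1 658 / 338 = 4.91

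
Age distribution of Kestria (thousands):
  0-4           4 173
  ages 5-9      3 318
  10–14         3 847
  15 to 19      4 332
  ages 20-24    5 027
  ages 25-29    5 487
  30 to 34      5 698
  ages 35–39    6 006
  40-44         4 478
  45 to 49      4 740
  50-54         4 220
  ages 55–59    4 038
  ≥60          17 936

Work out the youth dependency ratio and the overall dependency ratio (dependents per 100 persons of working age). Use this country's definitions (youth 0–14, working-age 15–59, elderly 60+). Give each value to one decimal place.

Youth dependency ratio: 25.8
Total dependency ratio: 66.5

0–14: 4 173 + 3 318 + 3 847 = 11 338
15–59: 4 332 + 5 027 + 5 487 + 5 698 + 6 006 + 4 478 + 4 740 + 4 220 + 4 038 = 44 026
60+: 17 936
Youth dependency ratio = 11 338 / 44 026 × 100 = 25.8
Total dependency ratio = (11 338 + 17 936) / 44 026 × 100 = 29 274 / 44 026 × 100 = 66.5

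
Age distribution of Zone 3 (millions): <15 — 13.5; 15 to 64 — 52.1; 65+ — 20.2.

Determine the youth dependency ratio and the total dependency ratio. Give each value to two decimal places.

Youth dependency ratio: 25.91
Total dependency ratio: 64.68

Youth dependency ratio = 13.5 / 52.1 × 100 = 25.91
Total dependency ratio = (13.5 + 20.2) / 52.1 × 100 = 33.7 / 52.1 × 100 = 64.68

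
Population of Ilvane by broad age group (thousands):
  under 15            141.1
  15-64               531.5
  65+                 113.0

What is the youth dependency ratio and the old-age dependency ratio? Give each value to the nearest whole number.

Youth dependency ratio = 141.1 / 531.5 × 100 = 27
Old-age dependency ratio = 113.0 / 531.5 × 100 = 21

Youth dependency ratio: 27
Old-age dependency ratio: 21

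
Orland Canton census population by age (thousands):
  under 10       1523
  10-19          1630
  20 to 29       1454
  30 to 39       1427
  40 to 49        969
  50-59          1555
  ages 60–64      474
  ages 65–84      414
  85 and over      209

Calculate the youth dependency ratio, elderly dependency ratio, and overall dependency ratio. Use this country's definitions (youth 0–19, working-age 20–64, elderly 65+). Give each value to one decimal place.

Youth dependency ratio: 53.6
Old-age dependency ratio: 10.6
Total dependency ratio: 64.2

0–19: 1523 + 1630 = 3153
20–64: 1454 + 1427 + 969 + 1555 + 474 = 5879
65+: 414 + 209 = 623
Youth dependency ratio = 3153 / 5879 × 100 = 53.6
Old-age dependency ratio = 623 / 5879 × 100 = 10.6
Total dependency ratio = (3153 + 623) / 5879 × 100 = 3776 / 5879 × 100 = 64.2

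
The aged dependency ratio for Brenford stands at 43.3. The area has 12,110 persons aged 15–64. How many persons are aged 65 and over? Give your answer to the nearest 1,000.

Old-age dependency ratio = elderly / working-age × 100
43.3 = E / 12,110 × 100
⇒ 5,000

Aged 65 and over: 5,000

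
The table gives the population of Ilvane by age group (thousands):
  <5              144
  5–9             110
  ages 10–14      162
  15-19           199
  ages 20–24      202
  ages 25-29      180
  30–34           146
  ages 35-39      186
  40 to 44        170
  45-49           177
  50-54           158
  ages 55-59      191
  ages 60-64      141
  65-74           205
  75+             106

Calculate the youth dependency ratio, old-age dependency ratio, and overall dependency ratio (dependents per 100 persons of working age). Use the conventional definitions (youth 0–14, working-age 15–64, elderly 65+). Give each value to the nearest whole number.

0–14: 144 + 110 + 162 = 416
15–64: 199 + 202 + 180 + 146 + 186 + 170 + 177 + 158 + 191 + 141 = 1750
65+: 205 + 106 = 311
Youth dependency ratio = 416 / 1750 × 100 = 24
Old-age dependency ratio = 311 / 1750 × 100 = 18
Total dependency ratio = (416 + 311) / 1750 × 100 = 727 / 1750 × 100 = 42

Youth dependency ratio: 24
Old-age dependency ratio: 18
Total dependency ratio: 42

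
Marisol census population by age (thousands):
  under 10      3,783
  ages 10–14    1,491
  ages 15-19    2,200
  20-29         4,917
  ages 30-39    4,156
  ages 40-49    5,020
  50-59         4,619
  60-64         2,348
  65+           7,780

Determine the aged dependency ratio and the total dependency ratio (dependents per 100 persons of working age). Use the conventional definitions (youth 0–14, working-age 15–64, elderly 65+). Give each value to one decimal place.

0–14: 3,783 + 1,491 = 5,274
15–64: 2,200 + 4,917 + 4,156 + 5,020 + 4,619 + 2,348 = 23,260
65+: 7,780
Old-age dependency ratio = 7,780 / 23,260 × 100 = 33.4
Total dependency ratio = (5,274 + 7,780) / 23,260 × 100 = 13,054 / 23,260 × 100 = 56.1

Old-age dependency ratio: 33.4
Total dependency ratio: 56.1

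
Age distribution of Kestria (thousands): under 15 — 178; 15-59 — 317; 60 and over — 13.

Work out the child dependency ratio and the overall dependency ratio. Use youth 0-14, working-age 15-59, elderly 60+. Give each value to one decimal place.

Youth dependency ratio = 178 / 317 × 100 = 56.2
Total dependency ratio = (178 + 13) / 317 × 100 = 191 / 317 × 100 = 60.3

Youth dependency ratio: 56.2
Total dependency ratio: 60.3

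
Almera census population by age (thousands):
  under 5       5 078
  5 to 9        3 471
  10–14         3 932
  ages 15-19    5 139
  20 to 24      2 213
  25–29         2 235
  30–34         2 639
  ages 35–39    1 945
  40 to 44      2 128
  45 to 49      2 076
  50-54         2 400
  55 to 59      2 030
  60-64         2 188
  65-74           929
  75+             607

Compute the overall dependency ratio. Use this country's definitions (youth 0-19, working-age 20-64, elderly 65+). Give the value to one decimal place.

0–19: 5 078 + 3 471 + 3 932 + 5 139 = 17 620
20–64: 2 213 + 2 235 + 2 639 + 1 945 + 2 128 + 2 076 + 2 400 + 2 030 + 2 188 = 19 854
65+: 929 + 607 = 1 536
Total dependency ratio = (17 620 + 1 536) / 19 854 × 100 = 19 156 / 19 854 × 100 = 96.5

Total dependency ratio: 96.5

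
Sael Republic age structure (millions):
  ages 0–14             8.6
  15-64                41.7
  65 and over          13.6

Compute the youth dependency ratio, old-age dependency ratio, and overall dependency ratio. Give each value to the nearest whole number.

Youth dependency ratio: 21
Old-age dependency ratio: 33
Total dependency ratio: 53

Youth dependency ratio = 8.6 / 41.7 × 100 = 21
Old-age dependency ratio = 13.6 / 41.7 × 100 = 33
Total dependency ratio = (8.6 + 13.6) / 41.7 × 100 = 22.2 / 41.7 × 100 = 53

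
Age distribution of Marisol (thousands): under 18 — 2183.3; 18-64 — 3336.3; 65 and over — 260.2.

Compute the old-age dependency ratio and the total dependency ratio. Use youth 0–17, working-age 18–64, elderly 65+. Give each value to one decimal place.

Old-age dependency ratio = 260.2 / 3336.3 × 100 = 7.8
Total dependency ratio = (2183.3 + 260.2) / 3336.3 × 100 = 2443.5 / 3336.3 × 100 = 73.2

Old-age dependency ratio: 7.8
Total dependency ratio: 73.2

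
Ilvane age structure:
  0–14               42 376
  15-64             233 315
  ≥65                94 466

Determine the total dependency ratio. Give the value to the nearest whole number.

Total dependency ratio: 59

Total dependency ratio = (42 376 + 94 466) / 233 315 × 100 = 136 842 / 233 315 × 100 = 59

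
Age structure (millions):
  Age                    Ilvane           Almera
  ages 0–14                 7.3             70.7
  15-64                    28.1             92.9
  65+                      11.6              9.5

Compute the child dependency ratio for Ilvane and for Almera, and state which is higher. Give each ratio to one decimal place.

Ilvane: 7.3 / 28.1 × 100 = 26.0
Almera: 70.7 / 92.9 × 100 = 76.1

Ilvane: 26.0
Almera: 76.1
Higher: Almera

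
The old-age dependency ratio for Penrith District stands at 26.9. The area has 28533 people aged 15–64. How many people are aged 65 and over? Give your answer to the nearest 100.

Old-age dependency ratio = elderly / working-age × 100
26.9 = E / 28533 × 100
⇒ 7700

Aged 65 and over: 7700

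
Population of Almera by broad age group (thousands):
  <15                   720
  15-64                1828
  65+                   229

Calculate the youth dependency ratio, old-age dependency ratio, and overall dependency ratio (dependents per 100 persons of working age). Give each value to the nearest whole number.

Youth dependency ratio: 39
Old-age dependency ratio: 13
Total dependency ratio: 52

Youth dependency ratio = 720 / 1828 × 100 = 39
Old-age dependency ratio = 229 / 1828 × 100 = 13
Total dependency ratio = (720 + 229) / 1828 × 100 = 949 / 1828 × 100 = 52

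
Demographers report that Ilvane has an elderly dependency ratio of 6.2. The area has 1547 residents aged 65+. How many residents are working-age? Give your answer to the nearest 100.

Working-age: 25000

Old-age dependency ratio = elderly / working-age × 100
6.2 = 1547 / W × 100
⇒ 25000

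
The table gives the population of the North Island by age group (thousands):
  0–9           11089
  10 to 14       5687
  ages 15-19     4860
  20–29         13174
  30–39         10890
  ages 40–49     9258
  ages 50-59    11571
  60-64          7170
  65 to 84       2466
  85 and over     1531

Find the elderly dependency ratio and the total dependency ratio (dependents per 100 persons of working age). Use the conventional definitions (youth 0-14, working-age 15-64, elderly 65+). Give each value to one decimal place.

0–14: 11089 + 5687 = 16776
15–64: 4860 + 13174 + 10890 + 9258 + 11571 + 7170 = 56923
65+: 2466 + 1531 = 3997
Old-age dependency ratio = 3997 / 56923 × 100 = 7.0
Total dependency ratio = (16776 + 3997) / 56923 × 100 = 20773 / 56923 × 100 = 36.5

Old-age dependency ratio: 7.0
Total dependency ratio: 36.5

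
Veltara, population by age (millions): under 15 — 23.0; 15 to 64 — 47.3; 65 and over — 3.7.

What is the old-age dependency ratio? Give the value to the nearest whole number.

Old-age dependency ratio = 3.7 / 47.3 × 100 = 8

Old-age dependency ratio: 8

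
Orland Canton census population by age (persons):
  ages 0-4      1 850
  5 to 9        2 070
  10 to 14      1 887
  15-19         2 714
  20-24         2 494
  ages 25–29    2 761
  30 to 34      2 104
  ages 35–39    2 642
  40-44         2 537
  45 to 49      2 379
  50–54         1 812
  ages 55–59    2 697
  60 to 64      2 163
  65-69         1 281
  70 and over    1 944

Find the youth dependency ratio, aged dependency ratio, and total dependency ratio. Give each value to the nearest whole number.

0–14: 1 850 + 2 070 + 1 887 = 5 807
15–64: 2 714 + 2 494 + 2 761 + 2 104 + 2 642 + 2 537 + 2 379 + 1 812 + 2 697 + 2 163 = 24 303
65+: 1 281 + 1 944 = 3 225
Youth dependency ratio = 5 807 / 24 303 × 100 = 24
Old-age dependency ratio = 3 225 / 24 303 × 100 = 13
Total dependency ratio = (5 807 + 3 225) / 24 303 × 100 = 9 032 / 24 303 × 100 = 37

Youth dependency ratio: 24
Old-age dependency ratio: 13
Total dependency ratio: 37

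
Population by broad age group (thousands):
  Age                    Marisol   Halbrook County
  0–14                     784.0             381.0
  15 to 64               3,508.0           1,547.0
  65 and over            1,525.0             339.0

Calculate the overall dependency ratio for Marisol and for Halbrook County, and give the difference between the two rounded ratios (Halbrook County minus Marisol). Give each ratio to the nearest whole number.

Marisol: (784.0 + 1,525.0) / 3,508.0 × 100 = 2,309.0 / 3,508.0 × 100 = 66
Halbrook County: (381.0 + 339.0) / 1,547.0 × 100 = 720.0 / 1,547.0 × 100 = 47

Marisol: 66
Halbrook County: 47
Difference: -19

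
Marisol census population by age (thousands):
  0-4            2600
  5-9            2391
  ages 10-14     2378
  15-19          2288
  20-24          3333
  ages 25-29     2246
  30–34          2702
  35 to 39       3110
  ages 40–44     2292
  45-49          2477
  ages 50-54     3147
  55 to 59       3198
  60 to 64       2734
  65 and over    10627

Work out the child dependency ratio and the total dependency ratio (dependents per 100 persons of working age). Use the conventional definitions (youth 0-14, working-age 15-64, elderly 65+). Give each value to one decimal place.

0–14: 2600 + 2391 + 2378 = 7369
15–64: 2288 + 3333 + 2246 + 2702 + 3110 + 2292 + 2477 + 3147 + 3198 + 2734 = 27527
65+: 10627
Youth dependency ratio = 7369 / 27527 × 100 = 26.8
Total dependency ratio = (7369 + 10627) / 27527 × 100 = 17996 / 27527 × 100 = 65.4

Youth dependency ratio: 26.8
Total dependency ratio: 65.4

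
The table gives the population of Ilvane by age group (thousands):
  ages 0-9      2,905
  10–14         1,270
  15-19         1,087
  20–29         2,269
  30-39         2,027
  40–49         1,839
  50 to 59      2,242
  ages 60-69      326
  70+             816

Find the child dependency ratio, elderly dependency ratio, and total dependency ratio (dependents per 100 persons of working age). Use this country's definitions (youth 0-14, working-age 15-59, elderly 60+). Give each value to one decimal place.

Youth dependency ratio: 44.1
Old-age dependency ratio: 12.1
Total dependency ratio: 56.2

0–14: 2,905 + 1,270 = 4,175
15–59: 1,087 + 2,269 + 2,027 + 1,839 + 2,242 = 9,464
60+: 326 + 816 = 1,142
Youth dependency ratio = 4,175 / 9,464 × 100 = 44.1
Old-age dependency ratio = 1,142 / 9,464 × 100 = 12.1
Total dependency ratio = (4,175 + 1,142) / 9,464 × 100 = 5,317 / 9,464 × 100 = 56.2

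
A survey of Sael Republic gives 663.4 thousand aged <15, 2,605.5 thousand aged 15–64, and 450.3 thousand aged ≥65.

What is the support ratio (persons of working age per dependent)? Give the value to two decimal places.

Support ratio: 2.34

Support ratio = 2,605.5 / (663.4 + 450.3) = 2,605.5 / 1,113.7 = 2.34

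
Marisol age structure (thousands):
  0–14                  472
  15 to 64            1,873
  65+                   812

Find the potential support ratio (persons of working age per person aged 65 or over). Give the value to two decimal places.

Potential support ratio = 1,873 / 812 = 2.31

Potential support ratio: 2.31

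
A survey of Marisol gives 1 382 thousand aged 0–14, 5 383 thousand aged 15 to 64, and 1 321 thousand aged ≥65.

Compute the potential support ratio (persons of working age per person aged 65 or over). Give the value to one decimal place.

Potential support ratio: 4.1

Potential support ratio = 5 383 / 1 321 = 4.1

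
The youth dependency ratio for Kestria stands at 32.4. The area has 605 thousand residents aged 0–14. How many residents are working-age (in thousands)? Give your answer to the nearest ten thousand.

Working-age: 1870

Youth dependency ratio = youth / working-age × 100
32.4 = 605 / W × 100
⇒ 1870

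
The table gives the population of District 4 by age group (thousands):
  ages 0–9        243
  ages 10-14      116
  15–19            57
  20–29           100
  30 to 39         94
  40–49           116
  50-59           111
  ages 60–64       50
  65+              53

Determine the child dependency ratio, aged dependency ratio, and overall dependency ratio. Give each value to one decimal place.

Youth dependency ratio: 68.0
Old-age dependency ratio: 10.0
Total dependency ratio: 78.0

0–14: 243 + 116 = 359
15–64: 57 + 100 + 94 + 116 + 111 + 50 = 528
65+: 53
Youth dependency ratio = 359 / 528 × 100 = 68.0
Old-age dependency ratio = 53 / 528 × 100 = 10.0
Total dependency ratio = (359 + 53) / 528 × 100 = 412 / 528 × 100 = 78.0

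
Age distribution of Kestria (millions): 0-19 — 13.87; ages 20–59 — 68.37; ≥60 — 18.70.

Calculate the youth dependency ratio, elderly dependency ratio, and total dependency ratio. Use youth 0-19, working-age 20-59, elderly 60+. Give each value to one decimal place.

Youth dependency ratio = 13.87 / 68.37 × 100 = 20.3
Old-age dependency ratio = 18.70 / 68.37 × 100 = 27.4
Total dependency ratio = (13.87 + 18.70) / 68.37 × 100 = 32.57 / 68.37 × 100 = 47.6

Youth dependency ratio: 20.3
Old-age dependency ratio: 27.4
Total dependency ratio: 47.6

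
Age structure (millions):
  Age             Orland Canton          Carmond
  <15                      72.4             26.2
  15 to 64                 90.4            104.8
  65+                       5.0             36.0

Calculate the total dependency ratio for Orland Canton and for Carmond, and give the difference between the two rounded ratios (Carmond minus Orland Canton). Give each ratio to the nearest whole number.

Orland Canton: 86
Carmond: 59
Difference: -27

Orland Canton: (72.4 + 5.0) / 90.4 × 100 = 77.4 / 90.4 × 100 = 86
Carmond: (26.2 + 36.0) / 104.8 × 100 = 62.2 / 104.8 × 100 = 59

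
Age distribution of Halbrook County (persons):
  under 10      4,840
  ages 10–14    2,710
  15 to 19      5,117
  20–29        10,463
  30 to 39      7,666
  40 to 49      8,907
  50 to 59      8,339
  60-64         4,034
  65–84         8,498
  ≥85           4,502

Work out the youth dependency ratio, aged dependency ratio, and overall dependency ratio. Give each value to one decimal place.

0–14: 4,840 + 2,710 = 7,550
15–64: 5,117 + 10,463 + 7,666 + 8,907 + 8,339 + 4,034 = 44,526
65+: 8,498 + 4,502 = 13,000
Youth dependency ratio = 7,550 / 44,526 × 100 = 17.0
Old-age dependency ratio = 13,000 / 44,526 × 100 = 29.2
Total dependency ratio = (7,550 + 13,000) / 44,526 × 100 = 20,550 / 44,526 × 100 = 46.2

Youth dependency ratio: 17.0
Old-age dependency ratio: 29.2
Total dependency ratio: 46.2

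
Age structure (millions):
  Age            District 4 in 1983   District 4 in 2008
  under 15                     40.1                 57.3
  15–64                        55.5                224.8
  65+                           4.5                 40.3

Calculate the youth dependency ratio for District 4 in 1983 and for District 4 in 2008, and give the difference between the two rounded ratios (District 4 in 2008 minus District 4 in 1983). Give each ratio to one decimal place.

District 4 in 1983: 72.3
District 4 in 2008: 25.5
Difference: -46.8

District 4 in 1983: 40.1 / 55.5 × 100 = 72.3
District 4 in 2008: 57.3 / 224.8 × 100 = 25.5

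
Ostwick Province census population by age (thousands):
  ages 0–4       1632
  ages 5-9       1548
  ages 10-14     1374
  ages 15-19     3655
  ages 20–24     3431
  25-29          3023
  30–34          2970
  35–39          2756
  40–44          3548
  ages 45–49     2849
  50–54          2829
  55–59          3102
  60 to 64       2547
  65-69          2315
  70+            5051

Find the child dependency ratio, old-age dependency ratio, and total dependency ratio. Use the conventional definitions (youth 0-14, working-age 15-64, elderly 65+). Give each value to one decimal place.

Youth dependency ratio: 14.8
Old-age dependency ratio: 24.0
Total dependency ratio: 38.8

0–14: 1632 + 1548 + 1374 = 4554
15–64: 3655 + 3431 + 3023 + 2970 + 2756 + 3548 + 2849 + 2829 + 3102 + 2547 = 30710
65+: 2315 + 5051 = 7366
Youth dependency ratio = 4554 / 30710 × 100 = 14.8
Old-age dependency ratio = 7366 / 30710 × 100 = 24.0
Total dependency ratio = (4554 + 7366) / 30710 × 100 = 11920 / 30710 × 100 = 38.8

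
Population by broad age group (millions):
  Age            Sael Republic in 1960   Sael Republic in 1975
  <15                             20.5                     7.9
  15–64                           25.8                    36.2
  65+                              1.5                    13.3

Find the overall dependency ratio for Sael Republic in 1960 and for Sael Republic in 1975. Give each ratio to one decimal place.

Sael Republic in 1960: 85.3
Sael Republic in 1975: 58.6

Sael Republic in 1960: (20.5 + 1.5) / 25.8 × 100 = 22.0 / 25.8 × 100 = 85.3
Sael Republic in 1975: (7.9 + 13.3) / 36.2 × 100 = 21.2 / 36.2 × 100 = 58.6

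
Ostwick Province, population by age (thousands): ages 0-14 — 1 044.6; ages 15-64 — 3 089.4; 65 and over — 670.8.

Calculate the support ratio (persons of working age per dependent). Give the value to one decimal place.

Support ratio: 1.8

Support ratio = 3 089.4 / (1 044.6 + 670.8) = 3 089.4 / 1 715.4 = 1.8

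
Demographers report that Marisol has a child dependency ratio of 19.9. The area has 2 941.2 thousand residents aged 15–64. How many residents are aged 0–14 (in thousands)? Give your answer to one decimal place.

Youth dependency ratio = youth / working-age × 100
19.9 = Y / 2 941.2 × 100
⇒ 585.3

Aged 0–14: 585.3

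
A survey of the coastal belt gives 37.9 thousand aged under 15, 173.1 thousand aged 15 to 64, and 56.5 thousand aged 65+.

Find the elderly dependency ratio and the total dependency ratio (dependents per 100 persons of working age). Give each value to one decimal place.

Old-age dependency ratio: 32.6
Total dependency ratio: 54.5

Old-age dependency ratio = 56.5 / 173.1 × 100 = 32.6
Total dependency ratio = (37.9 + 56.5) / 173.1 × 100 = 94.4 / 173.1 × 100 = 54.5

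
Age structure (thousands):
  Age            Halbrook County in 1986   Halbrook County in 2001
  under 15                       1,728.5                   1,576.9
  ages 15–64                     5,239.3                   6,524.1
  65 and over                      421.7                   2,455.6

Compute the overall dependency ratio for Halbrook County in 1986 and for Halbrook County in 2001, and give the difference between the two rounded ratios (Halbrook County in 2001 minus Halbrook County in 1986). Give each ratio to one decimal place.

Halbrook County in 1986: 41.0
Halbrook County in 2001: 61.8
Difference: +20.8

Halbrook County in 1986: (1,728.5 + 421.7) / 5,239.3 × 100 = 2,150.2 / 5,239.3 × 100 = 41.0
Halbrook County in 2001: (1,576.9 + 2,455.6) / 6,524.1 × 100 = 4,032.5 / 6,524.1 × 100 = 61.8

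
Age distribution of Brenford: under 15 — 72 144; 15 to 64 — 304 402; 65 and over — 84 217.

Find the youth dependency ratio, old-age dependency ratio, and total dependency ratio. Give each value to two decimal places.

Youth dependency ratio: 23.70
Old-age dependency ratio: 27.67
Total dependency ratio: 51.37

Youth dependency ratio = 72 144 / 304 402 × 100 = 23.70
Old-age dependency ratio = 84 217 / 304 402 × 100 = 27.67
Total dependency ratio = (72 144 + 84 217) / 304 402 × 100 = 156 361 / 304 402 × 100 = 51.37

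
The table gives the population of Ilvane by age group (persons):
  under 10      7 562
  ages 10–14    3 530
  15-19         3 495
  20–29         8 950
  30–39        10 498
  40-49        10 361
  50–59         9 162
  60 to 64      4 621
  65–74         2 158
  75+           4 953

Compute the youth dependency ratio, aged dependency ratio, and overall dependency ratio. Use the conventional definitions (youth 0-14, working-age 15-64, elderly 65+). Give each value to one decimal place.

0–14: 7 562 + 3 530 = 11 092
15–64: 3 495 + 8 950 + 10 498 + 10 361 + 9 162 + 4 621 = 47 087
65+: 2 158 + 4 953 = 7 111
Youth dependency ratio = 11 092 / 47 087 × 100 = 23.6
Old-age dependency ratio = 7 111 / 47 087 × 100 = 15.1
Total dependency ratio = (11 092 + 7 111) / 47 087 × 100 = 18 203 / 47 087 × 100 = 38.7

Youth dependency ratio: 23.6
Old-age dependency ratio: 15.1
Total dependency ratio: 38.7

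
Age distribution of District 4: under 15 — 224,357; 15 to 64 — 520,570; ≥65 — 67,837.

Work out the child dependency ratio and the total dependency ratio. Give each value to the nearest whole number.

Youth dependency ratio: 43
Total dependency ratio: 56

Youth dependency ratio = 224,357 / 520,570 × 100 = 43
Total dependency ratio = (224,357 + 67,837) / 520,570 × 100 = 292,194 / 520,570 × 100 = 56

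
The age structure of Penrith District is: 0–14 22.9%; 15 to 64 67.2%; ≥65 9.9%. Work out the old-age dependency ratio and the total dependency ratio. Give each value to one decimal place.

Old-age dependency ratio: 14.7
Total dependency ratio: 48.8

Old-age dependency ratio = 9.9 / 67.2 × 100 = 14.7
Total dependency ratio = (22.9 + 9.9) / 67.2 × 100 = 32.8 / 67.2 × 100 = 48.8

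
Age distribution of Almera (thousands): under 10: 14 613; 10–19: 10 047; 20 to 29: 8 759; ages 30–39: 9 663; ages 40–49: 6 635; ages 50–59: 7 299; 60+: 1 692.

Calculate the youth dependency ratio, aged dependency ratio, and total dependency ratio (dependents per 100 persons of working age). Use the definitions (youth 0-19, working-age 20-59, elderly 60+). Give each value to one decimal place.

Youth dependency ratio: 76.2
Old-age dependency ratio: 5.2
Total dependency ratio: 81.4

0–19: 14 613 + 10 047 = 24 660
20–59: 8 759 + 9 663 + 6 635 + 7 299 = 32 356
60+: 1 692
Youth dependency ratio = 24 660 / 32 356 × 100 = 76.2
Old-age dependency ratio = 1 692 / 32 356 × 100 = 5.2
Total dependency ratio = (24 660 + 1 692) / 32 356 × 100 = 26 352 / 32 356 × 100 = 81.4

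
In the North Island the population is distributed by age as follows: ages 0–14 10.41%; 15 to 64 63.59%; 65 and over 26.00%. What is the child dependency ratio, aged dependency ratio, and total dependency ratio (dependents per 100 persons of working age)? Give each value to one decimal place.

Youth dependency ratio = 10.41 / 63.59 × 100 = 16.4
Old-age dependency ratio = 26.00 / 63.59 × 100 = 40.9
Total dependency ratio = (10.41 + 26.00) / 63.59 × 100 = 36.41 / 63.59 × 100 = 57.3

Youth dependency ratio: 16.4
Old-age dependency ratio: 40.9
Total dependency ratio: 57.3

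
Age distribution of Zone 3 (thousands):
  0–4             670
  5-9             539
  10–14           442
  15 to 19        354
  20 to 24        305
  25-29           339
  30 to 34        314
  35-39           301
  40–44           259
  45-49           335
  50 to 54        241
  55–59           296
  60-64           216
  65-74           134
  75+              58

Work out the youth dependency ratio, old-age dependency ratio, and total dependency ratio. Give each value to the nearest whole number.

0–14: 670 + 539 + 442 = 1 651
15–64: 354 + 305 + 339 + 314 + 301 + 259 + 335 + 241 + 296 + 216 = 2 960
65+: 134 + 58 = 192
Youth dependency ratio = 1 651 / 2 960 × 100 = 56
Old-age dependency ratio = 192 / 2 960 × 100 = 6
Total dependency ratio = (1 651 + 192) / 2 960 × 100 = 1 843 / 2 960 × 100 = 62

Youth dependency ratio: 56
Old-age dependency ratio: 6
Total dependency ratio: 62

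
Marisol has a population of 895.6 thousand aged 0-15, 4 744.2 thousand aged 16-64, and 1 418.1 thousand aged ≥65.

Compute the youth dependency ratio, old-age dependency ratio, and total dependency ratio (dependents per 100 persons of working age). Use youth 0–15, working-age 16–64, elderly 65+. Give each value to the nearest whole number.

Youth dependency ratio = 895.6 / 4 744.2 × 100 = 19
Old-age dependency ratio = 1 418.1 / 4 744.2 × 100 = 30
Total dependency ratio = (895.6 + 1 418.1) / 4 744.2 × 100 = 2 313.7 / 4 744.2 × 100 = 49

Youth dependency ratio: 19
Old-age dependency ratio: 30
Total dependency ratio: 49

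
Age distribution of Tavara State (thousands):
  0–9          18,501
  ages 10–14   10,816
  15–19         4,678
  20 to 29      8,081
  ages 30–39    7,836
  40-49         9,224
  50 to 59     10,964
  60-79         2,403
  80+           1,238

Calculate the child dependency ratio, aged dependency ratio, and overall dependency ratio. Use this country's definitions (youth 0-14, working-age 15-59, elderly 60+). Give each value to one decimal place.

0–14: 18,501 + 10,816 = 29,317
15–59: 4,678 + 8,081 + 7,836 + 9,224 + 10,964 = 40,783
60+: 2,403 + 1,238 = 3,641
Youth dependency ratio = 29,317 / 40,783 × 100 = 71.9
Old-age dependency ratio = 3,641 / 40,783 × 100 = 8.9
Total dependency ratio = (29,317 + 3,641) / 40,783 × 100 = 32,958 / 40,783 × 100 = 80.8

Youth dependency ratio: 71.9
Old-age dependency ratio: 8.9
Total dependency ratio: 80.8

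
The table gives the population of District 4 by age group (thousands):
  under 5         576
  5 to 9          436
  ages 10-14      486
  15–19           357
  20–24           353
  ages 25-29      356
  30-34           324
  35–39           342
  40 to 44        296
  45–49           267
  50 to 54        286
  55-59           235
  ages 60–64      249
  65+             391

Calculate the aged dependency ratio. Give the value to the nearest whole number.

0–14: 576 + 436 + 486 = 1498
15–64: 357 + 353 + 356 + 324 + 342 + 296 + 267 + 286 + 235 + 249 = 3065
65+: 391
Old-age dependency ratio = 391 / 3065 × 100 = 13

Old-age dependency ratio: 13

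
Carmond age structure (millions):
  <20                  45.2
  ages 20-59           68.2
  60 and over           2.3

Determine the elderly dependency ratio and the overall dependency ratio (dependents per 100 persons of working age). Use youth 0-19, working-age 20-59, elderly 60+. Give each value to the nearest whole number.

Old-age dependency ratio: 3
Total dependency ratio: 70

Old-age dependency ratio = 2.3 / 68.2 × 100 = 3
Total dependency ratio = (45.2 + 2.3) / 68.2 × 100 = 47.5 / 68.2 × 100 = 70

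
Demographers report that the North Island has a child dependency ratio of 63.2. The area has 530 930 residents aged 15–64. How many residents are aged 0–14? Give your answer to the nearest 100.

Aged 0–14: 335 500

Youth dependency ratio = youth / working-age × 100
63.2 = Y / 530 930 × 100
⇒ 335 500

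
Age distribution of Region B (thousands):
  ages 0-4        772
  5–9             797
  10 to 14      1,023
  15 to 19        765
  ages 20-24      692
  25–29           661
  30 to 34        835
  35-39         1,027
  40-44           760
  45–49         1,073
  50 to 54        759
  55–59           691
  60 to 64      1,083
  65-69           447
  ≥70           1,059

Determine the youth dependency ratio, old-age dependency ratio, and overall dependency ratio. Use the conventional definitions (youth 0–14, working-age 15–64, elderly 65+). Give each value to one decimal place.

Youth dependency ratio: 31.1
Old-age dependency ratio: 18.0
Total dependency ratio: 49.1

0–14: 772 + 797 + 1,023 = 2,592
15–64: 765 + 692 + 661 + 835 + 1,027 + 760 + 1,073 + 759 + 691 + 1,083 = 8,346
65+: 447 + 1,059 = 1,506
Youth dependency ratio = 2,592 / 8,346 × 100 = 31.1
Old-age dependency ratio = 1,506 / 8,346 × 100 = 18.0
Total dependency ratio = (2,592 + 1,506) / 8,346 × 100 = 4,098 / 8,346 × 100 = 49.1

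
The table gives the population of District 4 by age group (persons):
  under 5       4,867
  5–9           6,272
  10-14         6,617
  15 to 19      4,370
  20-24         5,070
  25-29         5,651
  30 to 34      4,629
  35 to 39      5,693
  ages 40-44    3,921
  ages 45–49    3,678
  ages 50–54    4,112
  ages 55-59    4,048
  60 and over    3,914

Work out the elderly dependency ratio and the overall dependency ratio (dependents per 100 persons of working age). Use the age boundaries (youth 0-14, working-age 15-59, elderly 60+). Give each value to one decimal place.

Old-age dependency ratio: 9.5
Total dependency ratio: 52.6

0–14: 4,867 + 6,272 + 6,617 = 17,756
15–59: 4,370 + 5,070 + 5,651 + 4,629 + 5,693 + 3,921 + 3,678 + 4,112 + 4,048 = 41,172
60+: 3,914
Old-age dependency ratio = 3,914 / 41,172 × 100 = 9.5
Total dependency ratio = (17,756 + 3,914) / 41,172 × 100 = 21,670 / 41,172 × 100 = 52.6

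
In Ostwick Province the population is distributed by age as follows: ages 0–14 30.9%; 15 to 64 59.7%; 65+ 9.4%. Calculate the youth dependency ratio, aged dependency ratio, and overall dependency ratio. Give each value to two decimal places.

Youth dependency ratio: 51.76
Old-age dependency ratio: 15.75
Total dependency ratio: 67.50

Youth dependency ratio = 30.9 / 59.7 × 100 = 51.76
Old-age dependency ratio = 9.4 / 59.7 × 100 = 15.75
Total dependency ratio = (30.9 + 9.4) / 59.7 × 100 = 40.3 / 59.7 × 100 = 67.50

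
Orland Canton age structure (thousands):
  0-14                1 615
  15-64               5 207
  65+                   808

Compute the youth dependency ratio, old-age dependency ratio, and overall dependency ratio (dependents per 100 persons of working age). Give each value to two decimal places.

Youth dependency ratio = 1 615 / 5 207 × 100 = 31.02
Old-age dependency ratio = 808 / 5 207 × 100 = 15.52
Total dependency ratio = (1 615 + 808) / 5 207 × 100 = 2 423 / 5 207 × 100 = 46.53

Youth dependency ratio: 31.02
Old-age dependency ratio: 15.52
Total dependency ratio: 46.53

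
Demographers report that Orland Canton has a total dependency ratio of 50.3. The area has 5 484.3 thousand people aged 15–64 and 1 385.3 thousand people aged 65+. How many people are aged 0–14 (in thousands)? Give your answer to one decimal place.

Total dependency ratio = (youth + elderly) / working-age × 100
50.3 = (Y + 1 385.3) / 5 484.3 × 100
⇒ 1 373.3

Aged 0–14: 1 373.3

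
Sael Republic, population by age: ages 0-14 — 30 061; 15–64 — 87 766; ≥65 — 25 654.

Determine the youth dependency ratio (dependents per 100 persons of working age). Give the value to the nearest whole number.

Youth dependency ratio: 34

Youth dependency ratio = 30 061 / 87 766 × 100 = 34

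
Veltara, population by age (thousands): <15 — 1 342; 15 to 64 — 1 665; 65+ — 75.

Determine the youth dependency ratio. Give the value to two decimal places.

Youth dependency ratio: 80.60

Youth dependency ratio = 1 342 / 1 665 × 100 = 80.60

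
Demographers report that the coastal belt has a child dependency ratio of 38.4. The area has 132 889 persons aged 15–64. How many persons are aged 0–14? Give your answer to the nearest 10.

Youth dependency ratio = youth / working-age × 100
38.4 = Y / 132 889 × 100
⇒ 51 030

Aged 0–14: 51 030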